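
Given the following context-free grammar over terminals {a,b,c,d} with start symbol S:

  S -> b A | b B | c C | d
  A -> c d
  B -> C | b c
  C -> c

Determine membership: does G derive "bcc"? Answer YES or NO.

CNF form of G:
  S -> T0 C | T2 A | T2 B | d
  A -> T0 T1
  B -> T2 T0 | c
  C -> c
  T0 -> c
  T1 -> d
  T2 -> b

CYK fill:
  cell(0,0) b: {T2}  orig:{}
  cell(1,1) c: {B,C,T0}  orig:{B,C}
  cell(2,2) c: {B,C,T0}  orig:{B,C}
  cell(0,1) bc: {B,S}
  cell(1,2) cc: {S}
  cell(0,2) bcc: ∅

S ∉ T[0,2] ⇒ NO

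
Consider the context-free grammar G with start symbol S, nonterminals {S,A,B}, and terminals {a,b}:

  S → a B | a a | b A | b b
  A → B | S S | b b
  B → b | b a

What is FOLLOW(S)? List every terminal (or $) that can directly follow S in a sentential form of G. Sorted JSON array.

FIRST iteration:
[1]
  A via A→b b: +{b}
  B via B→b: +{b}
  S via S→a B: +{a}
  S via S→b A: +{b}
  FIRST(S)={a,b}  FIRST(A)={b}  FIRST(B)={b}
[2]
  A via A→S S: +{a}
  FIRST(S)={a,b}  FIRST(A)={a,b}  FIRST(B)={b}
[3] (no change)
  FIRST(S)={a,b}  FIRST(A)={a,b}  FIRST(B)={b}

FOLLOW iteration:
FOLLOW(S) := {$}
[1]
  A→S S: FOLLOW(S) ⊇ FIRST(S) = {a,b}; new: +{a,b}
  S→a B: FOLLOW(B) ⊇ FOLLOW(S) ⊇ {$,a,b}; new: +{$,a,b}
  S→b A: FOLLOW(A) ⊇ FOLLOW(S) ⊇ {$,a,b}; new: +{$,a,b}
  FOLLOW[S]={$,a,b}  FOLLOW[A]={$,a,b}  FOLLOW[B]={$,a,b}
[2] (stable)
  FOLLOW[S]={$,a,b}  FOLLOW[A]={$,a,b}  FOLLOW[B]={$,a,b}

FOLLOW(S) = ["$", "a", "b"]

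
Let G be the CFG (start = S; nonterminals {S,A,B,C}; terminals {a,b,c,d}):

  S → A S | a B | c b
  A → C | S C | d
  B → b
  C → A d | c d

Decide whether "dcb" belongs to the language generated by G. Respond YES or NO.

Convert to CNF:
  S -> A S | T1 T3 | T2 B
  A -> A T0 | S C | T1 T0 | d
  B -> b
  C -> A T0 | T1 T0
  T0 -> d
  T1 -> c
  T2 -> a
  T3 -> b

Fill CYK table bottom-up:
  cell(0,0) d: {A,T0}  orig:{A}
  cell(1,1) c: {T1}  orig:{}
  cell(2,2) b: {B,T3}  orig:{B}
  cell(0,1) dc: ∅
  cell(1,2) cb: {S}
  cell(0,2) dcb: {S}

S ∈ T[0,2] ⇒ YES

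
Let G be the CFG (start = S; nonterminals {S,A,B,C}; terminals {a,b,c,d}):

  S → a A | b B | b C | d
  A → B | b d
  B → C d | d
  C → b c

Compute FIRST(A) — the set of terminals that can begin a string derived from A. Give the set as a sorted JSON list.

FIRST iteration:
iter 1:
  A via A→b d: +{b}
  B via B→d: +{d}
  C via C→b c: +{b}
  S via S→a A: +{a}
  S via S→b B: +{b}
  S via S→d: +{d}
  FIRST[S]={a,b,d}  FIRST[A]={b}  FIRST[B]={d}  FIRST[C]={b}
iter 2:
  A via A→B: +{d}
  B via B→C d: +{b}
  FIRST[S]={a,b,d}  FIRST[A]={b,d}  FIRST[B]={b,d}  FIRST[C]={b}
iter 3: done
  FIRST[S]={a,b,d}  FIRST[A]={b,d}  FIRST[B]={b,d}  FIRST[C]={b}

FIRST(A) = ["b", "d"]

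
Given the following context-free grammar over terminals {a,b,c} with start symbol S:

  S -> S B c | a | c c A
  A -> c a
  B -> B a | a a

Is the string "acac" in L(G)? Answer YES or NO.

Convert to CNF:
  S -> S X2 | T0 X3 | a
  A -> T0 T1
  B -> B T1 | T1 T1
  T0 -> c
  T1 -> a
  X2 -> B T0
  X3 -> T0 A

CYK fill:
  T[0,0] 'a' = {S,T1}  orig:{S}
  T[1,1] 'c' = {T0}  orig:{}
  T[2,2] 'a' = {S,T1}  orig:{S}
  T[3,3] 'c' = {T0}  orig:{}
  T[0,1] 'ac' = ∅
  T[1,2] 'ca' = {A}
  T[2,3] 'ac' = ∅
  T[0,2] 'aca' = ∅
  T[1,3] 'cac' = ∅
  T[0,3] 'acac' = ∅

S ∉ T[0,3] ⇒ NO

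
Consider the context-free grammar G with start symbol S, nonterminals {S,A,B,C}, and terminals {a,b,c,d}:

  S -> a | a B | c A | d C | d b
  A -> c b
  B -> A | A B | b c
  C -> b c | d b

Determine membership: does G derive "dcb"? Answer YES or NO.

Convert to CNF:
  S -> T0 A | T2 C | T2 T1 | T3 B | a
  A -> T0 T1
  B -> A B | T0 T1 | T1 T0
  C -> T1 T0 | T2 T1
  T0 -> c
  T1 -> b
  T2 -> d
  T3 -> a

Fill CYK table bottom-up:
  [0..0]={T2}  "d"  orig:{}
  [1..1]={T0}  "c"  orig:{}
  [2..2]={T1}  "b"  orig:{}
  [0..1]=∅  "dc"
  [1..2]={A,B}  "cb"
  [0..2]=∅  "dcb"

S ∉ T[0,2] ⇒ NO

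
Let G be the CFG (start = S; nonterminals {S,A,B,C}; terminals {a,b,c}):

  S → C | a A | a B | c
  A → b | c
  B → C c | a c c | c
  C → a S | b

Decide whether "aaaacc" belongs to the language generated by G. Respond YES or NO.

CNF form of G:
  S -> T1 A | T1 B | T1 S | b | c
  A -> b | c
  B -> C T0 | T1 X2 | c
  C -> T1 S | b
  T0 -> c
  T1 -> a
  X2 -> T0 T0

CYK fill:
  [0..0]={T1}  "a"  orig:{}
  [1..1]={T1}  "a"  orig:{}
  [2..2]={T1}  "a"  orig:{}
  [3..3]={T1}  "a"  orig:{}
  [4..4]={A,B,S,T0}  "c"  orig:{A,B,S}
  [5..5]={A,B,S,T0}  "c"  orig:{A,B,S}
  [0..1]=∅  "aa"
  [1..2]=∅  "aa"
  [2..3]=∅  "aa"
  [3..4]={C,S}  "ac"
  [4..5]={X2}  "cc"  orig:{}
  [0..2]=∅  "aaa"
  [1..3]=∅  "aaa"
  [2..4]={C,S}  "aac"
  [3..5]={B}  "acc"
  [0..3]=∅  "aaaa"
  [1..4]={C,S}  "aaac"
  [2..5]={B,S}  "aacc"
  [0..4]={C,S}  "aaaac"
  [1..5]={B,C,S}  "aaacc"
  [0..5]={B,C,S}  "aaaacc"

S ∈ T[0,5] ⇒ YES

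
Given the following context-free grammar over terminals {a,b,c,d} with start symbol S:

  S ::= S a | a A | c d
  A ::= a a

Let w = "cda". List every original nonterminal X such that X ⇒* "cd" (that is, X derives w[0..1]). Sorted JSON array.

Convert to CNF:
  S -> S T0 | T0 A | T1 T2
  A -> T0 T0
  T0 -> a
  T1 -> c
  T2 -> d

CYK table (by increasing span) (cells [i..j] with 0 ≤ i ≤ j ≤ 1 only):
  [0..0]={T1}  "c"  orig:{}
  [1..1]={T2}  "d"  orig:{}
  [0..1]={S}  "cd"

Original NTs in T[0,1] deriving "cd": ["S"]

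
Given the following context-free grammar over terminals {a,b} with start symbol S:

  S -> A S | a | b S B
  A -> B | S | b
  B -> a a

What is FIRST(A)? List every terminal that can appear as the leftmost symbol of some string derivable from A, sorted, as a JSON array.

Compute FIRST by fixpoint:
pass 1:
  A via A→b: +{b}
  B via B→a a: +{a}
  S via S→A S: +{b}
  S via S→a: +{a}
  FIRST[S]={a,b}  FIRST[A]={b}  FIRST[B]={a}
pass 2:
  A via A→B: +{a}
  FIRST[S]={a,b}  FIRST[A]={a,b}  FIRST[B]={a}
pass 3: (stable)
  FIRST[S]={a,b}  FIRST[A]={a,b}  FIRST[B]={a}

FIRST(A) = ["a", "b"]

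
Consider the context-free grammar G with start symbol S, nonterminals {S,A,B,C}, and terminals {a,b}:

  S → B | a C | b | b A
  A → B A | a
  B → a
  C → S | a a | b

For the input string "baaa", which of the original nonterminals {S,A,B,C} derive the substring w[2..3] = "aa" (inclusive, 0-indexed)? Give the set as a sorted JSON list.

CNF form of G:
  S -> T0 C | T1 A | a | b
  A -> B A | a
  B -> a
  C -> T0 C | T0 T0 | T1 A | a | b
  T0 -> a
  T1 -> b

CYK table (by increasing span) (cells [i..j] with 2 ≤ i ≤ j ≤ 3 only):
  cell(2,2) a: {A,B,C,S,T0}  orig:{A,B,C,S}
  cell(3,3) a: {A,B,C,S,T0}  orig:{A,B,C,S}
  cell(2,3) aa: {A,C,S}

Original NTs in T[2,3] deriving "aa": ["A", "C", "S"]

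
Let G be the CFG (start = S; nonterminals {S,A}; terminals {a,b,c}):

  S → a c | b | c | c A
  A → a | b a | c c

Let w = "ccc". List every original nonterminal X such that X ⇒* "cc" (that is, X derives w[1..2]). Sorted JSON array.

Convert to CNF:
  S -> T1 T2 | T2 A | b | c
  A -> T0 T1 | T2 T2 | a
  T0 -> b
  T1 -> a
  T2 -> c

Fill CYK table bottom-up, restricted to cells inside w[1..2]:
  T[1,1] 'c' = {S,T2}  orig:{S}
  T[2,2] 'c' = {S,T2}  orig:{S}
  T[1,2] 'cc' = {A}

Original NTs in T[1,2] deriving "cc": ["A"]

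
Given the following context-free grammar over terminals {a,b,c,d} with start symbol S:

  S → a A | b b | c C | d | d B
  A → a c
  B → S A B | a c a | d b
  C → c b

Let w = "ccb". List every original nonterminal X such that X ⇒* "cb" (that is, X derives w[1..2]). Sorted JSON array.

CNF form of G:
  S -> T0 A | T1 C | T2 B | T3 T3 | d
  A -> T0 T1
  B -> S X4 | T0 X5 | T2 T3
  C -> T1 T3
  T0 -> a
  T1 -> c
  T2 -> d
  T3 -> b
  X4 -> A B
  X5 -> T1 T0

Fill CYK table bottom-up (cells [i..j] with 1 ≤ i ≤ j ≤ 2 only):
  [1..1]={T1}  "c"  orig:{}
  [2..2]={T3}  "b"  orig:{}
  [1..2]={C}  "cb"

Original NTs in T[1,2] deriving "cb": ["C"]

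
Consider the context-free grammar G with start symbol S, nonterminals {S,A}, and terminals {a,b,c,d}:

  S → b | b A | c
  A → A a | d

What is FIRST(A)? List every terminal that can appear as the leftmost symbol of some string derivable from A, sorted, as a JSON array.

FIRST iteration:
pass 1:
  A via A→d: +{d}
  S via S→b: +{b}
  S via S→c: +{c}
  FIRST[S]={b,c}  FIRST[A]={d}
pass 2: done
  FIRST[S]={b,c}  FIRST[A]={d}

FIRST(A) = ["d"]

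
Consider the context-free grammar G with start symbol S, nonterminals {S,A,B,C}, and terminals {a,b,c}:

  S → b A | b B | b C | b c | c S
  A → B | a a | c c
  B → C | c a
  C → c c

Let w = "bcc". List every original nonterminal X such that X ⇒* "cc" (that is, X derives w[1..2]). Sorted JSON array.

CNF form of G:
  S -> T1 S | T2 A | T2 B | T2 C | T2 T1
  A -> T0 T0 | T1 T0 | T1 T1
  B -> T1 T0 | T1 T1
  C -> T1 T1
  T0 -> a
  T1 -> c
  T2 -> b

CYK fill, restricted to cells inside w[1..2]:
  [1..1]={T1}  "c"  orig:{}
  [2..2]={T1}  "c"  orig:{}
  [1..2]={A,B,C}  "cc"

Original NTs in T[1,2] deriving "cc": ["A", "B", "C"]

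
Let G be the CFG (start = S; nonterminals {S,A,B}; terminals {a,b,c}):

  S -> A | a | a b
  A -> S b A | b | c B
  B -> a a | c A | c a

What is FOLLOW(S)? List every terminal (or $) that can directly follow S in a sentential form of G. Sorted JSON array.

Compute FIRST by fixpoint:
pass 1:
  A via A→b: +{b}
  A via A→c B: +{c}
  B via B→a a: +{a}
  B via B→c A: +{c}
  S via S→A: +{b,c}
  S via S→a: +{a}
  FIRST[S]={a,b,c}  FIRST[A]={b,c}  FIRST[B]={a,c}
pass 2:
  A via A→S b A: +{a}
  FIRST[S]={a,b,c}  FIRST[A]={a,b,c}  FIRST[B]={a,c}
pass 3: — fixpoint
  FIRST[S]={a,b,c}  FIRST[A]={a,b,c}  FIRST[B]={a,c}

Compute FOLLOW by fixpoint:
seed FOLLOW(S) with $
iter 1:
  A→S b A: FOLLOW(S) ⊇ FIRST(b) = {b}; new: +{b}
  S→A: FOLLOW(A) ⊇ FOLLOW(S) ⊇ {$,b}; new: +{$,b}
  S: {$,b}  A: {$,b}  B: {}
iter 2:
  A→c B: FOLLOW(B) ⊇ FOLLOW(A) ⊇ {$,b}; new: +{$,b}
  S: {$,b}  A: {$,b}  B: {$,b}
iter 3: (no change)
  S: {$,b}  A: {$,b}  B: {$,b}

FOLLOW(S) = ["$", "b"]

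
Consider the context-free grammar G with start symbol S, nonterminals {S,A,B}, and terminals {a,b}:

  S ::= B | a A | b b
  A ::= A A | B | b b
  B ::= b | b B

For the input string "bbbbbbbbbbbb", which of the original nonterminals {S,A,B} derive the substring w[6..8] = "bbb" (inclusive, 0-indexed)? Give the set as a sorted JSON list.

Convert to CNF:
  S -> T0 B | T0 T0 | T1 A | b
  A -> A A | T0 B | T0 T0 | b
  B -> T0 B | b
  T0 -> b
  T1 -> a

CYK fill, restricted to cells inside w[6..8]:
  cell(6,6) b: {A,B,S,T0}  orig:{A,B,S}
  cell(7,7) b: {A,B,S,T0}  orig:{A,B,S}
  cell(8,8) b: {A,B,S,T0}  orig:{A,B,S}
  cell(6,7) bb: {A,B,S}
  cell(7,8) bb: {A,B,S}
  cell(6,8) bbb: {A,B,S}

Original NTs in T[6,8] deriving "bbb": ["A", "B", "S"]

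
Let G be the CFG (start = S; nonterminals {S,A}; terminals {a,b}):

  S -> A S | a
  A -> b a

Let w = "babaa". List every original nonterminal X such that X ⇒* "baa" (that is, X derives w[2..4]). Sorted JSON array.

Convert to CNF:
  S -> A S | a
  A -> T0 T1
  T0 -> b
  T1 -> a

Fill CYK table bottom-up (cells [i..j] with 2 ≤ i ≤ j ≤ 4 only):
  [2..2]={T0}  "b"  orig:{}
  [3..3]={S,T1}  "a"  orig:{S}
  [4..4]={S,T1}  "a"  orig:{S}
  [2..3]={A}  "ba"
  [3..4]=∅  "aa"
  [2..4]={S}  "baa"

Original NTs in T[2,4] deriving "baa": ["S"]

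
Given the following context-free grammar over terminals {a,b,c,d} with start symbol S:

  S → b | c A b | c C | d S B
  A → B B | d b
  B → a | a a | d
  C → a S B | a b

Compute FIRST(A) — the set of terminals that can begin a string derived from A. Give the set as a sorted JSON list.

FIRST sets, iterate to fixpoint:
round 1:
  A via A→d b: +{d}
  B via B→a: +{a}
  B via B→d: +{d}
  C via C→a S B: +{a}
  S via S→b: +{b}
  S via S→c A b: +{c}
  S via S→d S B: +{d}
  FIRST(S)={b,c,d}  FIRST(A)={d}  FIRST(B)={a,d}  FIRST(C)={a}
round 2:
  A via A→B B: +{a}
  FIRST(S)={b,c,d}  FIRST(A)={a,d}  FIRST(B)={a,d}  FIRST(C)={a}
round 3: (no change)
  FIRST(S)={b,c,d}  FIRST(A)={a,d}  FIRST(B)={a,d}  FIRST(C)={a}

FIRST(A) = ["a", "d"]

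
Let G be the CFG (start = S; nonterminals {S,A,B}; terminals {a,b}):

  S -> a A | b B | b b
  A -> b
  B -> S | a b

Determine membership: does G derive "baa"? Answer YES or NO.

Convert to CNF:
  S -> T0 A | T1 B | T1 T1
  A -> b
  B -> T0 A | T0 T1 | T1 B | T1 T1
  T0 -> a
  T1 -> b

CYK table (by increasing span):
  [0..0]={A,T1}  "b"  orig:{A}
  [1..1]={T0}  "a"  orig:{}
  [2..2]={T0}  "a"  orig:{}
  [0..1]=∅  "ba"
  [1..2]=∅  "aa"
  [0..2]=∅  "baa"

S ∉ T[0,2] ⇒ NO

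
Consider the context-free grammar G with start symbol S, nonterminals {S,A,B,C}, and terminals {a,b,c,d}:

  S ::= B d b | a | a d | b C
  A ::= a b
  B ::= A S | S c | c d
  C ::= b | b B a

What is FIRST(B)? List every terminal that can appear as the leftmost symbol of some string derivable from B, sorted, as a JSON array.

Compute FIRST by fixpoint:
round 1:
  A via A→a b: +{a}
  B via B→A S: +{a}
  B via B→c d: +{c}
  C via C→b: +{b}
  S via S→B d b: +{a,c}
  S via S→b C: +{b}
  FIRST(S)={a,b,c}  FIRST(A)={a}  FIRST(B)={a,c}  FIRST(C)={b}
round 2:
  B via B→S c: +{b}
  FIRST(S)={a,b,c}  FIRST(A)={a}  FIRST(B)={a,b,c}  FIRST(C)={b}
round 3: — fixpoint
  FIRST(S)={a,b,c}  FIRST(A)={a}  FIRST(B)={a,b,c}  FIRST(C)={b}

FIRST(B) = ["a", "b", "c"]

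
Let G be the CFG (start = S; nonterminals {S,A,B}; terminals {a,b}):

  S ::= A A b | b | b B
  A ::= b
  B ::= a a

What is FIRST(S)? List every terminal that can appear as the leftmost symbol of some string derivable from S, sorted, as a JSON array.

FIRST iteration:
iter 1:
  A via A→b: +{b}
  B via B→a a: +{a}
  S via S→A A b: +{b}
  S: {b}  A: {b}  B: {a}
iter 2: (no change)
  S: {b}  A: {b}  B: {a}

FIRST(S) = ["b"]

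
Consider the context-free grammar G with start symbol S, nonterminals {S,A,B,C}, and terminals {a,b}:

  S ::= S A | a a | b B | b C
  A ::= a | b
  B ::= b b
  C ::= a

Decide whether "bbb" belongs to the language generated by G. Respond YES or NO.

Convert to CNF:
  S -> S A | T0 B | T0 C | T1 T1
  A -> a | b
  B -> T0 T0
  C -> a
  T0 -> b
  T1 -> a

CYK fill:
  cell(0,0) b: {A,T0}  orig:{A}
  cell(1,1) b: {A,T0}  orig:{A}
  cell(2,2) b: {A,T0}  orig:{A}
  cell(0,1) bb: {B}
  cell(1,2) bb: {B}
  cell(0,2) bbb: {S}

S ∈ T[0,2] ⇒ YES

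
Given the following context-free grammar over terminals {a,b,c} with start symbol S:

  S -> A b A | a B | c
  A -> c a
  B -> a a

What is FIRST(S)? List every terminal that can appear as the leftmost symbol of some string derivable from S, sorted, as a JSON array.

FIRST sets, iterate to fixpoint:
pass 1:
  A via A→c a: +{c}
  B via B→a a: +{a}
  S via S→A b A: +{c}
  S via S→a B: +{a}
  FIRST[S]={a,c}  FIRST[A]={c}  FIRST[B]={a}
pass 2: (stable)
  FIRST[S]={a,c}  FIRST[A]={c}  FIRST[B]={a}

FIRST(S) = ["a", "c"]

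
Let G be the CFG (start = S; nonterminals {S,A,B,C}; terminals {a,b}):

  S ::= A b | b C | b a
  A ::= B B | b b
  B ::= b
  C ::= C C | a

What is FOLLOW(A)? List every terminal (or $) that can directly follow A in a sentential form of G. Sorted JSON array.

FIRST sets, iterate to fixpoint:
[1]
  A via A→b b: +{b}
  B via B→b: +{b}
  C via C→a: +{a}
  S via S→A b: +{b}
  FIRST[S]={b}  FIRST[A]={b}  FIRST[B]={b}  FIRST[C]={a}
[2] (no change)
  FIRST[S]={b}  FIRST[A]={b}  FIRST[B]={b}  FIRST[C]={a}

Compute FOLLOW by fixpoint:
initialize: $ ∈ FOLLOW(S)
[1]
  A→B B: FOLLOW(B) ⊇ FIRST(B) = {b}; new: +{b}
  C→C C: FOLLOW(C) ⊇ FIRST(C) = {a}; new: +{a}
  S→A b: FOLLOW(A) ⊇ FIRST(b) = {b}; new: +{b}
  S→b C: FOLLOW(C) ⊇ FOLLOW(S) ⊇ {$}; new: +{$}
  S: {$}  A: {b}  B: {b}  C: {$,a}
[2] done
  S: {$}  A: {b}  B: {b}  C: {$,a}

FOLLOW(A) = ["b"]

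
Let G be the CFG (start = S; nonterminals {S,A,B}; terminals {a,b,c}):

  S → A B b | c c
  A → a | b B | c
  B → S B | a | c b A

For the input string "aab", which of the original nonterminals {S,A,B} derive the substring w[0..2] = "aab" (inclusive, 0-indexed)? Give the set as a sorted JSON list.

Convert to CNF:
  S -> A X3 | T1 T1
  A -> T0 B | a | c
  B -> S B | T1 X2 | a
  T0 -> b
  T1 -> c
  X2 -> T0 A
  X3 -> B T0

CYK table (by increasing span) (cells [i..j] with 0 ≤ i ≤ j ≤ 2 only):
  [0..0]={A,B}  "a"
  [1..1]={A,B}  "a"
  [2..2]={T0}  "b"  orig:{}
  [0..1]=∅  "aa"
  [1..2]={X3}  "ab"  orig:{}
  [0..2]={S}  "aab"

Original NTs in T[0,2] deriving "aab": ["S"]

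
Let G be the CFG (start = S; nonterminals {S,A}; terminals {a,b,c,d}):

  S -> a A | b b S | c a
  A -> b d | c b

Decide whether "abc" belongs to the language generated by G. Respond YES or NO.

CNF form of G:
  S -> T0 X4 | T2 T3 | T3 A
  A -> T0 T1 | T2 T0
  T0 -> b
  T1 -> d
  T2 -> c
  T3 -> a
  X4 -> T0 S

Fill CYK table bottom-up:
  [0..0]={T3}  "a"  orig:{}
  [1..1]={T0}  "b"  orig:{}
  [2..2]={T2}  "c"  orig:{}
  [0..1]=∅  "ab"
  [1..2]=∅  "bc"
  [0..2]=∅  "abc"

S ∉ T[0,2] ⇒ NO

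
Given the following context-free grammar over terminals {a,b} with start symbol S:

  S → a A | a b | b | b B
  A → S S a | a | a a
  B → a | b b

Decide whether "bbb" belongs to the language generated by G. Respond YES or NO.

Convert to CNF:
  S -> T0 A | T0 T1 | T1 B | b
  A -> S X2 | T0 T0 | a
  B -> T1 T1 | a
  T0 -> a
  T1 -> b
  X2 -> S T0

CYK table (by increasing span):
  [0..0]={S,T1}  "b"  orig:{S}
  [1..1]={S,T1}  "b"  orig:{S}
  [2..2]={S,T1}  "b"  orig:{S}
  [0..1]={B}  "bb"
  [1..2]={B}  "bb"
  [0..2]={S}  "bbb"

S ∈ T[0,2] ⇒ YES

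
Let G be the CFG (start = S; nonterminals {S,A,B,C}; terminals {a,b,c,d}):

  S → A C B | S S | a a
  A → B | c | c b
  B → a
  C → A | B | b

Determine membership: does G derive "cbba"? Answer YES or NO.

CNF form of G:
  S -> A X3 | S S | T2 T2
  A -> T0 T1 | a | c
  B -> a
  C -> T0 T1 | a | b | c
  T0 -> c
  T1 -> b
  T2 -> a
  X3 -> C B

CYK table (by increasing span):
  T[0,0] 'c' = {A,C,T0}  orig:{A,C}
  T[1,1] 'b' = {C,T1}  orig:{C}
  T[2,2] 'b' = {C,T1}  orig:{C}
  T[3,3] 'a' = {A,B,C,T2}  orig:{A,B,C}
  T[0,1] 'cb' = {A,C}
  T[1,2] 'bb' = ∅
  T[2,3] 'ba' = {X3}  orig:{}
  T[0,2] 'cbb' = ∅
  T[1,3] 'bba' = ∅
  T[0,3] 'cbba' = {S}

S ∈ T[0,3] ⇒ YES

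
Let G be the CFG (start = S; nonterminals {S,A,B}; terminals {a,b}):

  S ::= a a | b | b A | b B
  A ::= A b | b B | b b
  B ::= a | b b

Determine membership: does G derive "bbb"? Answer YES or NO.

CNF form of G:
  S -> T0 A | T0 B | T1 T1 | b
  A -> A T0 | T0 B | T0 T0
  B -> T0 T0 | a
  T0 -> b
  T1 -> a

CYK fill:
  T[0,0] 'b' = {S,T0}  orig:{S}
  T[1,1] 'b' = {S,T0}  orig:{S}
  T[2,2] 'b' = {S,T0}  orig:{S}
  T[0,1] 'bb' = {A,B}
  T[1,2] 'bb' = {A,B}
  T[0,2] 'bbb' = {A,S}

S ∈ T[0,2] ⇒ YES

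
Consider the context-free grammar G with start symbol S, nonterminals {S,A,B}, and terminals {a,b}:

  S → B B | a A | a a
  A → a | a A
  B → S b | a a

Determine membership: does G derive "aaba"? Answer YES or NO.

Convert to CNF:
  S -> B B | T0 A | T0 T0
  A -> T0 A | a
  B -> S T1 | T0 T0
  T0 -> a
  T1 -> b

CYK fill:
  [0..0]={A,T0}  "a"  orig:{A}
  [1..1]={A,T0}  "a"  orig:{A}
  [2..2]={T1}  "b"  orig:{}
  [3..3]={A,T0}  "a"  orig:{A}
  [0..1]={A,B,S}  "aa"
  [1..2]=∅  "ab"
  [2..3]=∅  "ba"
  [0..2]={B}  "aab"
  [1..3]=∅  "aba"
  [0..3]=∅  "aaba"

S ∉ T[0,3] ⇒ NO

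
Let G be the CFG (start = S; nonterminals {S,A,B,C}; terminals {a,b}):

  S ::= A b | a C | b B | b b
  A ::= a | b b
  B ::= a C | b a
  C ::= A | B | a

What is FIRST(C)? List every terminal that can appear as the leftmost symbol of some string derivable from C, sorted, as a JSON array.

FIRST iteration:
iter 1:
  A via A→a: +{a}
  A via A→b b: +{b}
  B via B→a C: +{a}
  B via B→b a: +{b}
  C via C→A: +{a,b}
  S via S→A b: +{a,b}
  S: {a,b}  A: {a,b}  B: {a,b}  C: {a,b}
iter 2: (stable)
  S: {a,b}  A: {a,b}  B: {a,b}  C: {a,b}

FIRST(C) = ["a", "b"]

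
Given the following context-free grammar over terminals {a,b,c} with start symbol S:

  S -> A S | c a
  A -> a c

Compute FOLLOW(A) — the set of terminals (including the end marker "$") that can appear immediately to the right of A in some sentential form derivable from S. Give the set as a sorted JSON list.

FIRST iteration:
pass 1:
  A via A→a c: +{a}
  S via S→A S: +{a}
  S via S→c a: +{c}
  FIRST[S]={a,c}  FIRST[A]={a}
pass 2: done
  FIRST[S]={a,c}  FIRST[A]={a}

FOLLOW sets:
FOLLOW(S) := {$}
iter 1:
  S→A S: FOLLOW(A) ⊇ FIRST(S) = {a,c}; new: +{a,c}
  S: {$}  A: {a,c}
iter 2: (no change)
  S: {$}  A: {a,c}

FOLLOW(A) = ["a", "c"]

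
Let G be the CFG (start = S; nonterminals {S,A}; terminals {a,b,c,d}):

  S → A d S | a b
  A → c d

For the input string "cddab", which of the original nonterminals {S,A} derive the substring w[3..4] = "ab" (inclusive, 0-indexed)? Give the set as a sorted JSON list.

CNF form of G:
  S -> A X4 | T2 T3
  A -> T0 T1
  T0 -> c
  T1 -> d
  T2 -> a
  T3 -> b
  X4 -> T1 S

Fill CYK table bottom-up (cells [i..j] with 3 ≤ i ≤ j ≤ 4 only):
  [3..3]={T2}  "a"  orig:{}
  [4..4]={T3}  "b"  orig:{}
  [3..4]={S}  "ab"

Original NTs in T[3,4] deriving "ab": ["S"]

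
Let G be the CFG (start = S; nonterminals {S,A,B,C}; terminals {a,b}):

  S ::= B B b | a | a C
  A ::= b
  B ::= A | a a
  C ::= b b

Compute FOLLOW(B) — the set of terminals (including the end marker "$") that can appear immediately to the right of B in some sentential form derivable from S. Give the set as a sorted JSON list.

Compute FIRST by fixpoint:
pass 1:
  A via A→b: +{b}
  B via B→A: +{b}
  B via B→a a: +{a}
  C via C→b b: +{b}
  S via S→B B b: +{a,b}
  FIRST[S]={a,b}  FIRST[A]={b}  FIRST[B]={a,b}  FIRST[C]={b}
pass 2: done
  FIRST[S]={a,b}  FIRST[A]={b}  FIRST[B]={a,b}  FIRST[C]={b}

FOLLOW sets:
FOLLOW(S) := {$}
[1]
  S→B B b: FOLLOW(B) ⊇ FIRST(B) = {a,b}; new: +{a,b}
  S→a C: FOLLOW(C) ⊇ FOLLOW(S) ⊇ {$}; new: +{$}
  FOLLOW[S]={$}  FOLLOW[A]={}  FOLLOW[B]={a,b}  FOLLOW[C]={$}
[2]
  B→A: FOLLOW(A) ⊇ FOLLOW(B) ⊇ {a,b}; new: +{a,b}
  FOLLOW[S]={$}  FOLLOW[A]={a,b}  FOLLOW[B]={a,b}  FOLLOW[C]={$}
[3] — fixpoint
  FOLLOW[S]={$}  FOLLOW[A]={a,b}  FOLLOW[B]={a,b}  FOLLOW[C]={$}

FOLLOW(B) = ["a", "b"]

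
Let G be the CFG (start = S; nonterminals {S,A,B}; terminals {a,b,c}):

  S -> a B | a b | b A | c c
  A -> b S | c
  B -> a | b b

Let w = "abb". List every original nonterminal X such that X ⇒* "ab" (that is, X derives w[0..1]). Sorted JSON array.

Convert to CNF:
  S -> T0 A | T1 B | T1 T0 | T2 T2
  A -> T0 S | c
  B -> T0 T0 | a
  T0 -> b
  T1 -> a
  T2 -> c

Fill CYK table bottom-up (cells [i..j] with 0 ≤ i ≤ j ≤ 1 only):
  [0..0]={B,T1}  "a"  orig:{B}
  [1..1]={T0}  "b"  orig:{}
  [0..1]={S}  "ab"

Original NTs in T[0,1] deriving "ab": ["S"]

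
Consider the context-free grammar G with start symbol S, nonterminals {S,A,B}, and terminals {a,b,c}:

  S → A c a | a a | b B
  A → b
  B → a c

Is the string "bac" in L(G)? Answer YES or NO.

CNF form of G:
  S -> A X3 | T0 T0 | T2 B
  A -> b
  B -> T0 T1
  T0 -> a
  T1 -> c
  T2 -> b
  X3 -> T1 T0

CYK fill:
  [0..0]={A,T2}  "b"  orig:{A}
  [1..1]={T0}  "a"  orig:{}
  [2..2]={T1}  "c"  orig:{}
  [0..1]=∅  "ba"
  [1..2]={B}  "ac"
  [0..2]={S}  "bac"

S ∈ T[0,2] ⇒ YES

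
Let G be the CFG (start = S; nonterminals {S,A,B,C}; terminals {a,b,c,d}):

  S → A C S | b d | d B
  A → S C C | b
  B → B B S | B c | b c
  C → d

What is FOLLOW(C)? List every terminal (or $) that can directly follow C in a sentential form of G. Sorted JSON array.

FIRST iteration:
pass 1:
  A via A→b: +{b}
  B via B→b c: +{b}
  C via C→d: +{d}
  S via S→A C S: +{b}
  S via S→d B: +{d}
  S: {b,d}  A: {b}  B: {b}  C: {d}
pass 2:
  A via A→S C C: +{d}
  S: {b,d}  A: {b,d}  B: {b}  C: {d}
pass 3: (stable)
  S: {b,d}  A: {b,d}  B: {b}  C: {d}

Compute FOLLOW by fixpoint:
FOLLOW(S) := {$}
[1]
  A→S C C: FOLLOW(S) ⊇ FIRST(C) = {d}; new: +{d}
  A→S C C: FOLLOW(C) ⊇ FIRST(C) = {d}; new: +{d}
  B→B B S: FOLLOW(B) ⊇ FIRST(B) = {b}; new: +{b}
  B→B B S: FOLLOW(B) ⊇ FIRST(S) = {b,d}; new: +{d}
  B→B B S: FOLLOW(S) ⊇ FOLLOW(B) ⊇ {b,d}; new: +{b}
  B→B c: FOLLOW(B) ⊇ FIRST(c) = {c}; new: +{c}
  S→A C S: FOLLOW(A) ⊇ FIRST(C) = {d}; new: +{d}
  S→A C S: FOLLOW(C) ⊇ FIRST(S) = {b,d}; new: +{b}
  S→d B: FOLLOW(B) ⊇ FOLLOW(S) ⊇ {$,b,d}; new: +{$}
  S: {$,b,d}  A: {d}  B: {$,b,c,d}  C: {b,d}
[2]
  B→B B S: FOLLOW(S) ⊇ FOLLOW(B) ⊇ {$,b,c,d}; new: +{c}
  S: {$,b,c,d}  A: {d}  B: {$,b,c,d}  C: {b,d}
[3] — fixpoint
  S: {$,b,c,d}  A: {d}  B: {$,b,c,d}  C: {b,d}

FOLLOW(C) = ["b", "d"]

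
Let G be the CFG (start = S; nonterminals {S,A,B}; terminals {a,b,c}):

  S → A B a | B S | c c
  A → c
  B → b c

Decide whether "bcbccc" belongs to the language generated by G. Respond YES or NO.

CNF form of G:
  S -> A X3 | B S | T1 T1
  A -> c
  B -> T0 T1
  T0 -> b
  T1 -> c
  T2 -> a
  X3 -> B T2

CYK fill:
  cell(0,0) b: {T0}  orig:{}
  cell(1,1) c: {A,T1}  orig:{A}
  cell(2,2) b: {T0}  orig:{}
  cell(3,3) c: {A,T1}  orig:{A}
  cell(4,4) c: {A,T1}  orig:{A}
  cell(5,5) c: {A,T1}  orig:{A}
  cell(0,1) bc: {B}
  cell(1,2) cb: ∅
  cell(2,3) bc: {B}
  cell(3,4) cc: {S}
  cell(4,5) cc: {S}
  cell(0,2) bcb: ∅
  cell(1,3) cbc: ∅
  cell(2,4) bcc: ∅
  cell(3,5) ccc: ∅
  cell(0,3) bcbc: ∅
  cell(1,4) cbcc: ∅
  cell(2,5) bccc: {S}
  cell(0,4) bcbcc: ∅
  cell(1,5) cbccc: ∅
  cell(0,5) bcbccc: {S}

S ∈ T[0,5] ⇒ YES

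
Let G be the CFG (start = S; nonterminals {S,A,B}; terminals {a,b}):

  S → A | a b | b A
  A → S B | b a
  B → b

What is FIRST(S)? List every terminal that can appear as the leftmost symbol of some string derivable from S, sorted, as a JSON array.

FIRST sets, iterate to fixpoint:
pass 1:
  A via A→b a: +{b}
  B via B→b: +{b}
  S via S→A: +{b}
  S via S→a b: +{a}
  FIRST(S)={a,b}  FIRST(A)={b}  FIRST(B)={b}
pass 2:
  A via A→S B: +{a}
  FIRST(S)={a,b}  FIRST(A)={a,b}  FIRST(B)={b}
pass 3: (no change)
  FIRST(S)={a,b}  FIRST(A)={a,b}  FIRST(B)={b}

FIRST(S) = ["a", "b"]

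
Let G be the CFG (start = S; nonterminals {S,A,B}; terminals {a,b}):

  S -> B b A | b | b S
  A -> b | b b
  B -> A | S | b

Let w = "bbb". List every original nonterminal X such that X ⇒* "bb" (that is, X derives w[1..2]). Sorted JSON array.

CNF form of G:
  S -> B X2 | T0 S | b
  A -> T0 T0 | b
  B -> B X1 | T0 S | T0 T0 | b
  T0 -> b
  X1 -> T0 A
  X2 -> T0 A

CYK fill, restricted to cells inside w[1..2]:
  cell(1,1) b: {A,B,S,T0}  orig:{A,B,S}
  cell(2,2) b: {A,B,S,T0}  orig:{A,B,S}
  cell(1,2) bb: {A,B,S,X1,X2}  orig:{A,B,S}

Original NTs in T[1,2] deriving "bb": ["A", "B", "S"]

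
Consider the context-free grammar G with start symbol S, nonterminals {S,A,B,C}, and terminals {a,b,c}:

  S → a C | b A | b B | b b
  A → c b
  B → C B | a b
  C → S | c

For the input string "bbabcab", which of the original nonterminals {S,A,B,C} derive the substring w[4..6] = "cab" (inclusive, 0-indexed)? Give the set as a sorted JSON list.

CNF form of G:
  S -> T1 A | T1 B | T1 T1 | T2 C
  A -> T0 T1
  B -> C B | T2 T1
  C -> T1 A | T1 B | T1 T1 | T2 C | c
  T0 -> c
  T1 -> b
  T2 -> a

CYK fill, restricted to cells inside w[4..6]:
  cell(4,4) c: {C,T0}  orig:{C}
  cell(5,5) a: {T2}  orig:{}
  cell(6,6) b: {T1}  orig:{}
  cell(4,5) ca: ∅
  cell(5,6) ab: {B}
  cell(4,6) cab: {B}

Original NTs in T[4,6] deriving "cab": ["B"]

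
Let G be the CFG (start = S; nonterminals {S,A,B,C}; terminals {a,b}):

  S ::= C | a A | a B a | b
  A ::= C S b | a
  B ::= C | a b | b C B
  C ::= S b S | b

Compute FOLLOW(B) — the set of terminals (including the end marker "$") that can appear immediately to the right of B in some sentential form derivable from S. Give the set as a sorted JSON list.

Compute FIRST by fixpoint:
iter 1:
  A via A→a: +{a}
  B via B→a b: +{a}
  B via B→b C B: +{b}
  C via C→b: +{b}
  S via S→C: +{b}
  S via S→a A: +{a}
  FIRST[S]={a,b}  FIRST[A]={a}  FIRST[B]={a,b}  FIRST[C]={b}
iter 2:
  A via A→C S b: +{b}
  C via C→S b S: +{a}
  FIRST[S]={a,b}  FIRST[A]={a,b}  FIRST[B]={a,b}  FIRST[C]={a,b}
iter 3: done
  FIRST[S]={a,b}  FIRST[A]={a,b}  FIRST[B]={a,b}  FIRST[C]={a,b}

FOLLOW sets:
FOLLOW(S) := {$}
round 1:
  A→C S b: FOLLOW(C) ⊇ FIRST(S) = {a,b}; new: +{a,b}
  A→C S b: FOLLOW(S) ⊇ FIRST(b) = {b}; new: +{b}
  C→S b S: FOLLOW(S) ⊇ FOLLOW(C) ⊇ {a,b}; new: +{a}
  S→C: FOLLOW(C) ⊇ FOLLOW(S) ⊇ {$,a,b}; new: +{$}
  S→a A: FOLLOW(A) ⊇ FOLLOW(S) ⊇ {$,a,b}; new: +{$,a,b}
  S→a B a: FOLLOW(B) ⊇ FIRST(a) = {a}; new: +{a}
  S: {$,a,b}  A: {$,a,b}  B: {a}  C: {$,a,b}
round 2: done
  S: {$,a,b}  A: {$,a,b}  B: {a}  C: {$,a,b}

FOLLOW(B) = ["a"]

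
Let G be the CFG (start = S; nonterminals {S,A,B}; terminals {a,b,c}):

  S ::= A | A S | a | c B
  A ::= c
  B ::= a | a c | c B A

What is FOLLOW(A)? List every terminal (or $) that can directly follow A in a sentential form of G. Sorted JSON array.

Compute FIRST by fixpoint:
iter 1:
  A via A→c: +{c}
  B via B→a: +{a}
  B via B→c B A: +{c}
  S via S→A: +{c}
  S via S→a: +{a}
  FIRST[S]={a,c}  FIRST[A]={c}  FIRST[B]={a,c}
iter 2: — fixpoint
  FIRST[S]={a,c}  FIRST[A]={c}  FIRST[B]={a,c}

Compute FOLLOW by fixpoint:
seed FOLLOW(S) with $
pass 1:
  B→c B A: FOLLOW(B) ⊇ FIRST(A) = {c}; new: +{c}
  B→c B A: FOLLOW(A) ⊇ FOLLOW(B) ⊇ {c}; new: +{c}
  S→A: FOLLOW(A) ⊇ FOLLOW(S) ⊇ {$}; new: +{$}
  S→A S: FOLLOW(A) ⊇ FIRST(S) = {a,c}; new: +{a}
  S→c B: FOLLOW(B) ⊇ FOLLOW(S) ⊇ {$}; new: +{$}
  FOLLOW(S)={$}  FOLLOW(A)={$,a,c}  FOLLOW(B)={$,c}
pass 2: (no change)
  FOLLOW(S)={$}  FOLLOW(A)={$,a,c}  FOLLOW(B)={$,c}

FOLLOW(A) = ["$", "a", "c"]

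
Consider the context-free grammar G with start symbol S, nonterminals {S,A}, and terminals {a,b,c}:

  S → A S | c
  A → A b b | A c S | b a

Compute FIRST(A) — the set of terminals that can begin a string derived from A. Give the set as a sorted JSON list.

FIRST sets, iterate to fixpoint:
iter 1:
  A via A→b a: +{b}
  S via S→A S: +{b}
  S via S→c: +{c}
  S: {b,c}  A: {b}
iter 2: (no change)
  S: {b,c}  A: {b}

FIRST(A) = ["b"]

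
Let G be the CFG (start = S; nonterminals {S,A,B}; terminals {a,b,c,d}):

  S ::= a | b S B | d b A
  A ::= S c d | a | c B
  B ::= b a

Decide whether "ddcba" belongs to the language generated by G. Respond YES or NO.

Convert to CNF:
  S -> T1 X6 | T2 X5 | a
  A -> S X4 | T0 B | a
  B -> T2 T3
  T0 -> c
  T1 -> d
  T2 -> b
  T3 -> a
  X4 -> T0 T1
  X5 -> S B
  X6 -> T2 A

CYK table (by increasing span):
  cell(0,0) d: {T1}  orig:{}
  cell(1,1) d: {T1}  orig:{}
  cell(2,2) c: {T0}  orig:{}
  cell(3,3) b: {T2}  orig:{}
  cell(4,4) a: {A,S,T3}  orig:{A,S}
  cell(0,1) dd: ∅
  cell(1,2) dc: ∅
  cell(2,3) cb: ∅
  cell(3,4) ba: {B,X6}  orig:{B}
  cell(0,2) ddc: ∅
  cell(1,3) dcb: ∅
  cell(2,4) cba: {A}
  cell(0,3) ddcb: ∅
  cell(1,4) dcba: ∅
  cell(0,4) ddcba: ∅

S ∉ T[0,4] ⇒ NO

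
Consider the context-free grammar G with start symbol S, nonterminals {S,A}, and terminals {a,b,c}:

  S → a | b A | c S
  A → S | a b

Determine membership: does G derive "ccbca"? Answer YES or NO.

Convert to CNF:
  S -> T1 A | T2 S | a
  A -> T0 T1 | T1 A | T2 S | a
  T0 -> a
  T1 -> b
  T2 -> c

CYK table (by increasing span):
  cell(0,0) c: {T2}  orig:{}
  cell(1,1) c: {T2}  orig:{}
  cell(2,2) b: {T1}  orig:{}
  cell(3,3) c: {T2}  orig:{}
  cell(4,4) a: {A,S,T0}  orig:{A,S}
  cell(0,1) cc: ∅
  cell(1,2) cb: ∅
  cell(2,3) bc: ∅
  cell(3,4) ca: {A,S}
  cell(0,2) ccb: ∅
  cell(1,3) cbc: ∅
  cell(2,4) bca: {A,S}
  cell(0,3) ccbc: ∅
  cell(1,4) cbca: {A,S}
  cell(0,4) ccbca: {A,S}

S ∈ T[0,4] ⇒ YES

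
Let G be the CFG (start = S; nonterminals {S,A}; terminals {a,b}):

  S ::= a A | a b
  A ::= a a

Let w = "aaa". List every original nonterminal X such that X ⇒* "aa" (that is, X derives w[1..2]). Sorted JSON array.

Convert to CNF:
  S -> T0 A | T0 T1
  A -> T0 T0
  T0 -> a
  T1 -> b

Fill CYK table bottom-up — only the sub-triangle for w[1..2]:
  T[1,1] 'a' = {T0}  orig:{}
  T[2,2] 'a' = {T0}  orig:{}
  T[1,2] 'aa' = {A}

Original NTs in T[1,2] deriving "aa": ["A"]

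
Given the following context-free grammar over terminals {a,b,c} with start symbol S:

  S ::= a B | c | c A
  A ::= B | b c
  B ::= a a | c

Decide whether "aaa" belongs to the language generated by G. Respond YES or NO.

CNF form of G:
  S -> T0 B | T2 A | c
  A -> T0 T0 | T1 T2 | c
  B -> T0 T0 | c
  T0 -> a
  T1 -> b
  T2 -> c

Fill CYK table bottom-up:
  [0..0]={T0}  "a"  orig:{}
  [1..1]={T0}  "a"  orig:{}
  [2..2]={T0}  "a"  orig:{}
  [0..1]={A,B}  "aa"
  [1..2]={A,B}  "aa"
  [0..2]={S}  "aaa"

S ∈ T[0,2] ⇒ YES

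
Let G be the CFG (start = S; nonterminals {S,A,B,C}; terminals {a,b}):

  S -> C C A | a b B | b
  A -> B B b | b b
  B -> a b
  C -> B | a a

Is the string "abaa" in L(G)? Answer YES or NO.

Convert to CNF:
  S -> C X3 | T1 X4 | b
  A -> B X2 | T0 T0
  B -> T1 T0
  C -> T1 T0 | T1 T1
  T0 -> b
  T1 -> a
  X2 -> B T0
  X3 -> C A
  X4 -> T0 B

CYK fill:
  cell(0,0) a: {T1}  orig:{}
  cell(1,1) b: {S,T0}  orig:{S}
  cell(2,2) a: {T1}  orig:{}
  cell(3,3) a: {T1}  orig:{}
  cell(0,1) ab: {B,C}
  cell(1,2) ba: ∅
  cell(2,3) aa: {C}
  cell(0,2) aba: ∅
  cell(1,3) baa: ∅
  cell(0,3) abaa: ∅

S ∉ T[0,3] ⇒ NO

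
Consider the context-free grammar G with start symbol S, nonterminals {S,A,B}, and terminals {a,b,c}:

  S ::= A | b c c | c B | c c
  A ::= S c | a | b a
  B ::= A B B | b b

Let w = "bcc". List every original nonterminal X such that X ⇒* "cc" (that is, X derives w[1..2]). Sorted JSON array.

CNF form of G:
  S -> S T0 | T0 B | T0 T0 | T1 T2 | T1 X4 | a
  A -> S T0 | T1 T2 | a
  B -> A X3 | T1 T1
  T0 -> c
  T1 -> b
  T2 -> a
  X3 -> B B
  X4 -> T0 T0

CYK fill — only the sub-triangle for w[1..2]:
  T[1,1] 'c' = {T0}  orig:{}
  T[2,2] 'c' = {T0}  orig:{}
  T[1,2] 'cc' = {S,X4}  orig:{S}

Original NTs in T[1,2] deriving "cc": ["S"]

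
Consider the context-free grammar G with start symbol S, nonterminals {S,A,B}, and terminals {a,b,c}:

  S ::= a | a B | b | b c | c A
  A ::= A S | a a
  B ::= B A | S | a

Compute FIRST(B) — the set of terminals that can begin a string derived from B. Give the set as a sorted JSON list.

FIRST sets, iterate to fixpoint:
iter 1:
  A via A→a a: +{a}
  B via B→a: +{a}
  S via S→a: +{a}
  S via S→b: +{b}
  S via S→c A: +{c}
  FIRST(S)={a,b,c}  FIRST(A)={a}  FIRST(B)={a}
iter 2:
  B via B→S: +{b,c}
  FIRST(S)={a,b,c}  FIRST(A)={a}  FIRST(B)={a,b,c}
iter 3: (stable)
  FIRST(S)={a,b,c}  FIRST(A)={a}  FIRST(B)={a,b,c}

FIRST(B) = ["a", "b", "c"]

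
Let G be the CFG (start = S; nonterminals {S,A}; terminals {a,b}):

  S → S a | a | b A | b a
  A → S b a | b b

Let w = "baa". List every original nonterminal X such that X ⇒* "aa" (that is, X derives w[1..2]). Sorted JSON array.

CNF form of G:
  S -> S T1 | T0 A | T0 T1 | a
  A -> S X2 | T0 T0
  T0 -> b
  T1 -> a
  X2 -> T0 T1

CYK fill — only the sub-triangle for w[1..2]:
  cell(1,1) a: {S,T1}  orig:{S}
  cell(2,2) a: {S,T1}  orig:{S}
  cell(1,2) aa: {S}

Original NTs in T[1,2] deriving "aa": ["S"]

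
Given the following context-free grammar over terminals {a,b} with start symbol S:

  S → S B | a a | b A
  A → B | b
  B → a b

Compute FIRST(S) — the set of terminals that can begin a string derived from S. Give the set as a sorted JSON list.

FIRST sets, iterate to fixpoint:
[1]
  A via A→b: +{b}
  B via B→a b: +{a}
  S via S→a a: +{a}
  S via S→b A: +{b}
  FIRST(S)={a,b}  FIRST(A)={b}  FIRST(B)={a}
[2]
  A via A→B: +{a}
  FIRST(S)={a,b}  FIRST(A)={a,b}  FIRST(B)={a}
[3] (stable)
  FIRST(S)={a,b}  FIRST(A)={a,b}  FIRST(B)={a}

FIRST(S) = ["a", "b"]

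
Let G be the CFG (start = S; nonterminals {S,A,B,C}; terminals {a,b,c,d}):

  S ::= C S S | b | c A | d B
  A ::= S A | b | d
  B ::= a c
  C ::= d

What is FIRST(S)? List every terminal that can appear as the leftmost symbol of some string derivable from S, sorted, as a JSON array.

Compute FIRST by fixpoint:
[1]
  A via A→b: +{b}
  A via A→d: +{d}
  B via B→a c: +{a}
  C via C→d: +{d}
  S via S→C S S: +{d}
  S via S→b: +{b}
  S via S→c A: +{c}
  FIRST(S)={b,c,d}  FIRST(A)={b,d}  FIRST(B)={a}  FIRST(C)={d}
[2]
  A via A→S A: +{c}
  FIRST(S)={b,c,d}  FIRST(A)={b,c,d}  FIRST(B)={a}  FIRST(C)={d}
[3] — fixpoint
  FIRST(S)={b,c,d}  FIRST(A)={b,c,d}  FIRST(B)={a}  FIRST(C)={d}

FIRST(S) = ["b", "c", "d"]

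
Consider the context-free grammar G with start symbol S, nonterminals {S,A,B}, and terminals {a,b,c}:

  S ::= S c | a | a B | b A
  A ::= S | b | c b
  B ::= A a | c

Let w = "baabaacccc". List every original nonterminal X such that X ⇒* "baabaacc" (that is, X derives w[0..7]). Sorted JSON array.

CNF form of G:
  S -> S T0 | T1 B | T2 A | a
  A -> S T0 | T0 T2 | T1 B | T2 A | a | b
  B -> A T1 | c
  T0 -> c
  T1 -> a
  T2 -> b

Fill CYK table bottom-up, restricted to cells inside w[0..7]:
  cell(0,0) b: {A,T2}  orig:{A}
  cell(1,1) a: {A,S,T1}  orig:{A,S}
  cell(2,2) a: {A,S,T1}  orig:{A,S}
  cell(3,3) b: {A,T2}  orig:{A}
  cell(4,4) a: {A,S,T1}  orig:{A,S}
  cell(5,5) a: {A,S,T1}  orig:{A,S}
  cell(6,6) c: {B,T0}  orig:{B}
  cell(7,7) c: {B,T0}  orig:{B}
  cell(0,1) ba: {A,B,S}
  cell(1,2) aa: {B}
  cell(2,3) ab: ∅
  cell(3,4) ba: {A,B,S}
  cell(4,5) aa: {B}
  cell(5,6) ac: {A,S}
  cell(6,7) cc: ∅
  cell(0,2) baa: {B}
  cell(1,3) aab: ∅
  cell(2,4) aba: {A,S}
  cell(3,5) baa: {B}
  cell(4,6) aac: ∅
  cell(5,7) acc: {A,S}
  cell(0,3) baab: ∅
  cell(1,4) aaba: ∅
  cell(2,5) abaa: {A,B,S}
  cell(3,6) baac: ∅
  cell(4,7) aacc: ∅
  cell(0,4) baaba: ∅
  cell(1,5) aabaa: {A,S}
  cell(2,6) abaac: {A,S}
  cell(3,7) baacc: ∅
  cell(0,5) baabaa: {A,S}
  cell(1,6) aabaac: {A,S}
  cell(2,7) abaacc: {A,S}
  cell(0,6) baabaac: {A,S}
  cell(1,7) aabaacc: {A,S}
  cell(0,7) baabaacc: {A,S}

Original NTs in T[0,7] deriving "baabaacc": ["A", "S"]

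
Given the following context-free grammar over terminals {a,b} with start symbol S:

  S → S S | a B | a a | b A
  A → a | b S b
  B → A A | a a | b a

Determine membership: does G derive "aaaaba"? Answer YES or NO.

CNF form of G:
  S -> S S | T0 A | T1 B | T1 T1
  A -> T0 X2 | a
  B -> A A | T0 T1 | T1 T1
  T0 -> b
  T1 -> a
  X2 -> S T0

CYK fill:
  cell(0,0) a: {A,T1}  orig:{A}
  cell(1,1) a: {A,T1}  orig:{A}
  cell(2,2) a: {A,T1}  orig:{A}
  cell(3,3) a: {A,T1}  orig:{A}
  cell(4,4) b: {T0}  orig:{}
  cell(5,5) a: {A,T1}  orig:{A}
  cell(0,1) aa: {B,S}
  cell(1,2) aa: {B,S}
  cell(2,3) aa: {B,S}
  cell(3,4) ab: ∅
  cell(4,5) ba: {B,S}
  cell(0,2) aaa: {S}
  cell(1,3) aaa: {S}
  cell(2,4) aab: {X2}  orig:{}
  cell(3,5) aba: {S}
  cell(0,3) aaaa: {S}
  cell(1,4) aaab: {X2}  orig:{}
  cell(2,5) aaba: {S}
  cell(0,4) aaaab: {X2}  orig:{}
  cell(1,5) aaaba: {S}
  cell(0,5) aaaaba: {S}

S ∈ T[0,5] ⇒ YES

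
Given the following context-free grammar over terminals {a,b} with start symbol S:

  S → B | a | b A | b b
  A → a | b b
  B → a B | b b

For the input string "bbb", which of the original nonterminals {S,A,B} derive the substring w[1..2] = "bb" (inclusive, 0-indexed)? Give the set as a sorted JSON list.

Convert to CNF:
  S -> T0 A | T0 T0 | T1 B | a
  A -> T0 T0 | a
  B -> T0 T0 | T1 B
  T0 -> b
  T1 -> a

Fill CYK table bottom-up — only the sub-triangle for w[1..2]:
  cell(1,1) b: {T0}  orig:{}
  cell(2,2) b: {T0}  orig:{}
  cell(1,2) bb: {A,B,S}

Original NTs in T[1,2] deriving "bb": ["A", "B", "S"]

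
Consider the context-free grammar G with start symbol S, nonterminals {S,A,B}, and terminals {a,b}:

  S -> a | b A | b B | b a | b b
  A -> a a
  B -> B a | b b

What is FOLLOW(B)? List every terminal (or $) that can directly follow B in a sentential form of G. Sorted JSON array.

FIRST sets, iterate to fixpoint:
pass 1:
  A via A→a a: +{a}
  B via B→b b: +{b}
  S via S→a: +{a}
  S via S→b A: +{b}
  FIRST[S]={a,b}  FIRST[A]={a}  FIRST[B]={b}
pass 2: done
  FIRST[S]={a,b}  FIRST[A]={a}  FIRST[B]={b}

Compute FOLLOW by fixpoint:
seed FOLLOW(S) with $
[1]
  B→B a: FOLLOW(B) ⊇ FIRST(a) = {a}; new: +{a}
  S→b A: FOLLOW(A) ⊇ FOLLOW(S) ⊇ {$}; new: +{$}
  S→b B: FOLLOW(B) ⊇ FOLLOW(S) ⊇ {$}; new: +{$}
  FOLLOW(S)={$}  FOLLOW(A)={$}  FOLLOW(B)={$,a}
[2] — fixpoint
  FOLLOW(S)={$}  FOLLOW(A)={$}  FOLLOW(B)={$,a}

FOLLOW(B) = ["$", "a"]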